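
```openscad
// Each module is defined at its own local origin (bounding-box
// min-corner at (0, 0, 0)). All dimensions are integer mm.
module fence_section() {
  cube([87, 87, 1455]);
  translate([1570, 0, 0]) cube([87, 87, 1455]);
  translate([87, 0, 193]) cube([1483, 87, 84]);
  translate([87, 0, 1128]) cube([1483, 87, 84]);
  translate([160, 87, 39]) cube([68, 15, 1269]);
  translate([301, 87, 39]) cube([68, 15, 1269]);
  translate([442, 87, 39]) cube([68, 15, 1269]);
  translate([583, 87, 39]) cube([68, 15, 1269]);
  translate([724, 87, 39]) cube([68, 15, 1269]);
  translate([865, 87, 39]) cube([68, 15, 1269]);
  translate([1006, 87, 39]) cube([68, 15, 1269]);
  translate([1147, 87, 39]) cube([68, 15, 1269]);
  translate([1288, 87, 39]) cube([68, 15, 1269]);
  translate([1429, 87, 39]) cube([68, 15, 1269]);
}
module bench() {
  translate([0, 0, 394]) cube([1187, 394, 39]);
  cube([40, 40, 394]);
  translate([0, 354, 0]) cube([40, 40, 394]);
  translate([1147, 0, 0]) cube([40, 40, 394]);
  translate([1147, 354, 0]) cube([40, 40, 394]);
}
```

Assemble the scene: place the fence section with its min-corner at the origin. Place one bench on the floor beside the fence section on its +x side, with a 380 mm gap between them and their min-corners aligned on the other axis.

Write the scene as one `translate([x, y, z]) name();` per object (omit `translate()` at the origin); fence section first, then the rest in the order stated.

fence_section();
translate([2037, 0, 0]) bench();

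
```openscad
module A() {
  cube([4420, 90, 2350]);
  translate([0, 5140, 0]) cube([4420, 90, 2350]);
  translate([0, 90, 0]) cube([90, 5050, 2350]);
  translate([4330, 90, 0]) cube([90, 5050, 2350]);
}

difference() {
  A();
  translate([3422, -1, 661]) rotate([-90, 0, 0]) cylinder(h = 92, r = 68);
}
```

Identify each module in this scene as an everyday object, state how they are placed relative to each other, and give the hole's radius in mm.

A is a house frame. The house frame has a circular hole through its front wall. The hole's radius is 68 mm.

The subtracted cylinder has r = 68 mm.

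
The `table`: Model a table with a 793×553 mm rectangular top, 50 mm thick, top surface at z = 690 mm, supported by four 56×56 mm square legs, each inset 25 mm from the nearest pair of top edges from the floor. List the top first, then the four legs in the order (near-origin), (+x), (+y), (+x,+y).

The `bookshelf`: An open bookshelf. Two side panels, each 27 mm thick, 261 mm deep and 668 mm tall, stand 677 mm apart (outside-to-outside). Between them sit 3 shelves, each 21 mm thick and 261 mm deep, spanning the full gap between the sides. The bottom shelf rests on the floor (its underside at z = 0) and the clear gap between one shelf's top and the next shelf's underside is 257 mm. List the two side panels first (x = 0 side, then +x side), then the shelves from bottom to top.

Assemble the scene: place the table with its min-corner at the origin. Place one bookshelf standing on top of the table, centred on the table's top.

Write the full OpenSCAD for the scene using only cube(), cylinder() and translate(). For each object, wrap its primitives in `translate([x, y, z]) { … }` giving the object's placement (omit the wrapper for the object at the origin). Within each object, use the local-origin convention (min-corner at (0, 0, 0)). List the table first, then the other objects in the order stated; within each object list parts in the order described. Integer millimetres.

translate([0, 0, 640]) cube([793, 553, 50]);
translate([25, 25, 0]) cube([56, 56, 640]);
translate([712, 25, 0]) cube([56, 56, 640]);
translate([25, 472, 0]) cube([56, 56, 640]);
translate([712, 472, 0]) cube([56, 56, 640]);
translate([58, 146, 690]) {
  cube([27, 261, 668]);
  translate([650, 0, 0]) cube([27, 261, 668]);
  translate([27, 0, 0]) cube([623, 261, 21]);
  translate([27, 0, 278]) cube([623, 261, 21]);
  translate([27, 0, 556]) cube([623, 261, 21]);
}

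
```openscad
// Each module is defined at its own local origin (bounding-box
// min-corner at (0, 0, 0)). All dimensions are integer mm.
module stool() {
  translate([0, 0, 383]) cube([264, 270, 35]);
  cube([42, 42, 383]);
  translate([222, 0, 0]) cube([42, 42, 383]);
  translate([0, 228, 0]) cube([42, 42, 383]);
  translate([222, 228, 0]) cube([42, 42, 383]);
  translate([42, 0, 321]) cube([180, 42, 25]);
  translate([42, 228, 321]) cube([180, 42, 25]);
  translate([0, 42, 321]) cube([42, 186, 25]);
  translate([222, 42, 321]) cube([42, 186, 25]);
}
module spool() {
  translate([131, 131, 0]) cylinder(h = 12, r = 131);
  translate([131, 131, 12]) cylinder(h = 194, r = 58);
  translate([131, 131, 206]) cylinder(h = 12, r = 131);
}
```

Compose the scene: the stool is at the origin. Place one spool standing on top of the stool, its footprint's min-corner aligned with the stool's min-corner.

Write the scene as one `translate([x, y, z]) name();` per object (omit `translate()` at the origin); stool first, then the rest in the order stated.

stool();
translate([0, 0, 418]) spool();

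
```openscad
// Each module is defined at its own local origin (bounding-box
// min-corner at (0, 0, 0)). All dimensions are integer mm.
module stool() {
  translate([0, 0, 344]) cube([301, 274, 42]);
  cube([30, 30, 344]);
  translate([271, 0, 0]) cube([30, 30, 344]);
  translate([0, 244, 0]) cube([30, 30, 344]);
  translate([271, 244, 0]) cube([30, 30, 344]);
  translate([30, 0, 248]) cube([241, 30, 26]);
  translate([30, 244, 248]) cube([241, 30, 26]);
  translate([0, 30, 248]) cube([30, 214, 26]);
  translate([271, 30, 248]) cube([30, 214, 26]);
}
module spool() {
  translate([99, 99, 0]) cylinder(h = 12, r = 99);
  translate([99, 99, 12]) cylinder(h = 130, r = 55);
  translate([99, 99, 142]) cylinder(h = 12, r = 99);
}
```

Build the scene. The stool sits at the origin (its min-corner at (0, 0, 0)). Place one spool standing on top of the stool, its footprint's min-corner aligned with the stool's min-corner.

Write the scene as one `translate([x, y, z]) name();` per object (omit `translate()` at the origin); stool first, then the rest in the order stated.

stool();
translate([0, 0, 386]) spool();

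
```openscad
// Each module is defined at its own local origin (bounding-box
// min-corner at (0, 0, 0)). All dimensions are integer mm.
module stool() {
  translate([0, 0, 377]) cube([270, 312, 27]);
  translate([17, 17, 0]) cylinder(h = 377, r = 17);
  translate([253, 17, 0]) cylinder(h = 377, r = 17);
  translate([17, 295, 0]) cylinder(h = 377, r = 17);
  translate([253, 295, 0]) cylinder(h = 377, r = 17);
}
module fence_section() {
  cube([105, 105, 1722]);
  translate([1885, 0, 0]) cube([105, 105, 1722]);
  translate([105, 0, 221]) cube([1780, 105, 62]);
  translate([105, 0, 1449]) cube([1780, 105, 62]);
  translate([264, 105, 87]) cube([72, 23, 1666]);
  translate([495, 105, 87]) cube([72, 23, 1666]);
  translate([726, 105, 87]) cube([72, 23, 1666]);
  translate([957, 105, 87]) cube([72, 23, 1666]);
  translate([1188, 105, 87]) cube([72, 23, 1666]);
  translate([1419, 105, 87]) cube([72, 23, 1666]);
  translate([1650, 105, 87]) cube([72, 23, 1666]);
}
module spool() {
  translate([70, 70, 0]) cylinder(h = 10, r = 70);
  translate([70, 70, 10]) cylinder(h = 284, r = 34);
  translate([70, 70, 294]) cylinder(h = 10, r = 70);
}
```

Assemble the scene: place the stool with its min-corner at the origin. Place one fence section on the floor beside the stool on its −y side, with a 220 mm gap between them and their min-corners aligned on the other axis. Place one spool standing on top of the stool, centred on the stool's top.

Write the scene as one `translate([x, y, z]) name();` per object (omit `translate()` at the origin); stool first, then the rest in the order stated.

stool();
translate([0, -348, 0]) fence_section();
translate([65, 86, 404]) spool();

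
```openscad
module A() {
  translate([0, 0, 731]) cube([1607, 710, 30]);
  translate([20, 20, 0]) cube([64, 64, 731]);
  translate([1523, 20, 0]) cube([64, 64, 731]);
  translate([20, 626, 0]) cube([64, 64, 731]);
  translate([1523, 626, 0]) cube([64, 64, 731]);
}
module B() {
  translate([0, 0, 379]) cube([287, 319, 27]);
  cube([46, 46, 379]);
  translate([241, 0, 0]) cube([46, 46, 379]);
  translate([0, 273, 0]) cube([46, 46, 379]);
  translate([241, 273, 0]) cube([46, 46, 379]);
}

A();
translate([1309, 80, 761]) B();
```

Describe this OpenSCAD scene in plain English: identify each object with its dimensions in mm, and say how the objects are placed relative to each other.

A is a table with a 1607×710 mm rectangular top, 30 mm thick, top surface at z = 761 mm, supported by four 64×64 mm square legs, each inset 20 mm from the nearest pair of top edges, running from the floor.

B is a four-legged stool. The seat is a 287×319×27 mm slab whose top surface is at z = 406 mm; four square legs, each 46×46 mm in cross-section, run from the floor (z = 0) to the underside of the seat, each flush with a corner of the seat.

The stool is on top of the table.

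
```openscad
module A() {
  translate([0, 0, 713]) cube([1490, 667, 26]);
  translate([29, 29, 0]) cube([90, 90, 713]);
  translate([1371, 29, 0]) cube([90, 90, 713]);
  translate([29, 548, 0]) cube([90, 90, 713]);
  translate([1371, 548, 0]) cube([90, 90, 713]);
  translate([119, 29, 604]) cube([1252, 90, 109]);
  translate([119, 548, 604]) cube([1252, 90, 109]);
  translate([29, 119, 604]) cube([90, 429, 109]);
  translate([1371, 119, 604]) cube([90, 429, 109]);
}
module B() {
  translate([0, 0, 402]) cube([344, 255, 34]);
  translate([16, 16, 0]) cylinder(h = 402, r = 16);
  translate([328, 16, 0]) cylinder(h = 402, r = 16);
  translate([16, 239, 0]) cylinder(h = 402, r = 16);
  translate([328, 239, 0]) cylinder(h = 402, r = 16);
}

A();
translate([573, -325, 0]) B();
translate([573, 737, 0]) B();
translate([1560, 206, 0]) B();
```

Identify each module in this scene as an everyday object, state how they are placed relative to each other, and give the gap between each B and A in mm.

Each stool's nearest face is 70 mm from the table's bounding box.

A is a table. B is a stool. Three stools sit around the table at the −y, +y, +x sides. The gap between each stool and the table is 70 mm.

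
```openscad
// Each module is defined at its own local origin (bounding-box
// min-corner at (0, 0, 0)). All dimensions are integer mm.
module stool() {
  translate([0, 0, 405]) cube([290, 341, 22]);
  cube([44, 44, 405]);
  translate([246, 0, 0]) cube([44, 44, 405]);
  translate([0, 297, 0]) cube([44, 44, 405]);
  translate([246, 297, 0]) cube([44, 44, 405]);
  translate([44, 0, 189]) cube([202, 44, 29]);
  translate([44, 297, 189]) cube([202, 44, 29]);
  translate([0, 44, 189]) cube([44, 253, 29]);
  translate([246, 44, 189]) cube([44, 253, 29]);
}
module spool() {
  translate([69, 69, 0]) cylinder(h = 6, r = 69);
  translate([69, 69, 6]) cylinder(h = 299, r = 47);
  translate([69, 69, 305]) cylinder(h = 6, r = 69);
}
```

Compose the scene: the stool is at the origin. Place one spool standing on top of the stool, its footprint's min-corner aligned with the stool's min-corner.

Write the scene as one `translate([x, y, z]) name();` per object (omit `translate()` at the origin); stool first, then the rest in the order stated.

stool();
translate([0, 0, 427]) spool();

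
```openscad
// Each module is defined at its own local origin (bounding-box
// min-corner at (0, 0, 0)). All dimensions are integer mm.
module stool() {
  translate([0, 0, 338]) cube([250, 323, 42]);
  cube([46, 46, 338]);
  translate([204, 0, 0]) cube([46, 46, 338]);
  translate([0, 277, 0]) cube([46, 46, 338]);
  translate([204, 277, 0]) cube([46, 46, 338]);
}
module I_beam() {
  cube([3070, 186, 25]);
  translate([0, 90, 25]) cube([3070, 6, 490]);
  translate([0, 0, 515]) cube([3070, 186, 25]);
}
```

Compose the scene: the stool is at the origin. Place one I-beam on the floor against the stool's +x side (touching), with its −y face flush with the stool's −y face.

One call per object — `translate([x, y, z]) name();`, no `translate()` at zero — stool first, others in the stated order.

stool();
translate([250, 0, 0]) I_beam();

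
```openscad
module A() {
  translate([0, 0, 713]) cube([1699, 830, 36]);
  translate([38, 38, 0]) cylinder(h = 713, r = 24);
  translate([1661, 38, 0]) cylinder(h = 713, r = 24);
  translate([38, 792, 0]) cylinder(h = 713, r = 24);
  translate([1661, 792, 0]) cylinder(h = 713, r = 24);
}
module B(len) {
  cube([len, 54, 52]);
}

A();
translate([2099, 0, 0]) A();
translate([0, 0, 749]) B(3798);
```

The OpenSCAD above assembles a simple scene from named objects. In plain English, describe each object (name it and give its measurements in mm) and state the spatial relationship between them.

A is a rectangular dining table. The top is 1699×830×36 mm with its upper surface at z = 749 mm. It stands on four round legs of 48 mm diameter, each leg's bounding box inset 14 mm from the nearest pair of top edges, running from the floor to the underside of the top.

B is a rectangular beam 3798 mm long (x), 54 mm deep (y), 52 mm thick (z).

The beam spans the tops of two tables placed 400 mm apart, resting at z = 749 mm.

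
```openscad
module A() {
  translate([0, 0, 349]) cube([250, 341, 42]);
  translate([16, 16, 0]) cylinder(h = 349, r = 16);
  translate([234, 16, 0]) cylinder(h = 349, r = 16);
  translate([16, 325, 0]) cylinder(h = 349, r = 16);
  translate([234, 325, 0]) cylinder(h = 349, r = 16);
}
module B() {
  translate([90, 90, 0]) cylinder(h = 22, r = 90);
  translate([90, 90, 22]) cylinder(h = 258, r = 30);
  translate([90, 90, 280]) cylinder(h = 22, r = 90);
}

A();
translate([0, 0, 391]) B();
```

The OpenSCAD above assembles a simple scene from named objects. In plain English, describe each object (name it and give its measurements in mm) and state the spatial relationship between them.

A is a four-legged stool. The seat is a 250×341×42 mm slab whose top surface is at z = 391 mm; four round legs, each 32 mm in diameter, run from the floor (z = 0) to the underside of the seat, each leg's axis is inset half a diameter from the nearest pair of seat edges (so the leg's bounding box is flush with the corner).

B is a spool: two coaxial disc flanges of radius 90 mm and thickness 22 mm, joined by a core cylinder of radius 30 mm and height 258 mm. The lower flange rests on z = 0 and the three cylinders share a vertical axis.

The spool is on top of the stool.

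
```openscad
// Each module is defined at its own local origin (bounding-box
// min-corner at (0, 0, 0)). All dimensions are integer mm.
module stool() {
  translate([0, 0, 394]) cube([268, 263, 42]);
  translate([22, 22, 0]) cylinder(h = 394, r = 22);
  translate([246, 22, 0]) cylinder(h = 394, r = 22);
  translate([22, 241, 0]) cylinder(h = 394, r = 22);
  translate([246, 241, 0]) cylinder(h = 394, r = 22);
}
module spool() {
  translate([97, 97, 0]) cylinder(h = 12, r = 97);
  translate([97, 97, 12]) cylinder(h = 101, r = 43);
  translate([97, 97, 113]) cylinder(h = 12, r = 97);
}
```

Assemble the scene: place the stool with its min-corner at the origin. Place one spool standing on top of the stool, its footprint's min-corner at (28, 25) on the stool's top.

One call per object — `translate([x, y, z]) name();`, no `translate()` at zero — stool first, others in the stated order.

stool();
translate([28, 25, 436]) spool();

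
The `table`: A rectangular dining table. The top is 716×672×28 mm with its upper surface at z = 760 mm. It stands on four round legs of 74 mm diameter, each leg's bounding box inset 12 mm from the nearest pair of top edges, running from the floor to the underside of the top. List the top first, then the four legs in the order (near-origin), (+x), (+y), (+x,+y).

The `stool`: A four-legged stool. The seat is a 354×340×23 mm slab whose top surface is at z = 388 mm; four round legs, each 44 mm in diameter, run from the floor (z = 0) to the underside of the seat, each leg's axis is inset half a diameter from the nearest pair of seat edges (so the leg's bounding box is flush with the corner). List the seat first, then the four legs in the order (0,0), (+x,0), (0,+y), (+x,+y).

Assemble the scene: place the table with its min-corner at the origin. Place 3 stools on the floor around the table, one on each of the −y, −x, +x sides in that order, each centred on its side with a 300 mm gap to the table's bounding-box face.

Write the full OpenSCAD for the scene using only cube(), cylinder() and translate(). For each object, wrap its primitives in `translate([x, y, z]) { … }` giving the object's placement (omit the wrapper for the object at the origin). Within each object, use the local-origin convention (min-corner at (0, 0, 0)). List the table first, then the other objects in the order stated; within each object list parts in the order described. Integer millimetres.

translate([0, 0, 732]) cube([716, 672, 28]);
translate([49, 49, 0]) cylinder(h = 732, r = 37);
translate([667, 49, 0]) cylinder(h = 732, r = 37);
translate([49, 623, 0]) cylinder(h = 732, r = 37);
translate([667, 623, 0]) cylinder(h = 732, r = 37);
translate([181, -640, 0]) {
  translate([0, 0, 365]) cube([354, 340, 23]);
  translate([22, 22, 0]) cylinder(h = 365, r = 22);
  translate([332, 22, 0]) cylinder(h = 365, r = 22);
  translate([22, 318, 0]) cylinder(h = 365, r = 22);
  translate([332, 318, 0]) cylinder(h = 365, r = 22);
}
translate([-654, 166, 0]) {
  translate([0, 0, 365]) cube([354, 340, 23]);
  translate([22, 22, 0]) cylinder(h = 365, r = 22);
  translate([332, 22, 0]) cylinder(h = 365, r = 22);
  translate([22, 318, 0]) cylinder(h = 365, r = 22);
  translate([332, 318, 0]) cylinder(h = 365, r = 22);
}
translate([1016, 166, 0]) {
  translate([0, 0, 365]) cube([354, 340, 23]);
  translate([22, 22, 0]) cylinder(h = 365, r = 22);
  translate([332, 22, 0]) cylinder(h = 365, r = 22);
  translate([22, 318, 0]) cylinder(h = 365, r = 22);
  translate([332, 318, 0]) cylinder(h = 365, r = 22);
}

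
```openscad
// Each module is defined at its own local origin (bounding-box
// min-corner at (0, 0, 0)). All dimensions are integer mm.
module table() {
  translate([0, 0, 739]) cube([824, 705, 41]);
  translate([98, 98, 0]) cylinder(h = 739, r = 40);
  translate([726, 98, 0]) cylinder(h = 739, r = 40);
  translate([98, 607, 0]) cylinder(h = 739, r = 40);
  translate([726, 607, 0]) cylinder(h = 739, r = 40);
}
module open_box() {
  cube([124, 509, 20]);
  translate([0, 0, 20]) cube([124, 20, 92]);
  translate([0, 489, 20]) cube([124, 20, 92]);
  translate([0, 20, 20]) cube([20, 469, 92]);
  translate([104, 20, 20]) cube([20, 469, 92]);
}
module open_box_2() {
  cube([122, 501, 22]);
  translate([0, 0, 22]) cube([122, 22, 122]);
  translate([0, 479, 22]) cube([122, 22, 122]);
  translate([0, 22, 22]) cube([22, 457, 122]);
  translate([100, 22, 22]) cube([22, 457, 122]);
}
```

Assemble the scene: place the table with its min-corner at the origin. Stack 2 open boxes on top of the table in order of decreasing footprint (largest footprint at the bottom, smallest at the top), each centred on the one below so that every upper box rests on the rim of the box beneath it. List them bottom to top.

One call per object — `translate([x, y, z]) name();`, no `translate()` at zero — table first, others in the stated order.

table();
translate([350, 98, 780]) open_box();
translate([351, 102, 892]) open_box_2();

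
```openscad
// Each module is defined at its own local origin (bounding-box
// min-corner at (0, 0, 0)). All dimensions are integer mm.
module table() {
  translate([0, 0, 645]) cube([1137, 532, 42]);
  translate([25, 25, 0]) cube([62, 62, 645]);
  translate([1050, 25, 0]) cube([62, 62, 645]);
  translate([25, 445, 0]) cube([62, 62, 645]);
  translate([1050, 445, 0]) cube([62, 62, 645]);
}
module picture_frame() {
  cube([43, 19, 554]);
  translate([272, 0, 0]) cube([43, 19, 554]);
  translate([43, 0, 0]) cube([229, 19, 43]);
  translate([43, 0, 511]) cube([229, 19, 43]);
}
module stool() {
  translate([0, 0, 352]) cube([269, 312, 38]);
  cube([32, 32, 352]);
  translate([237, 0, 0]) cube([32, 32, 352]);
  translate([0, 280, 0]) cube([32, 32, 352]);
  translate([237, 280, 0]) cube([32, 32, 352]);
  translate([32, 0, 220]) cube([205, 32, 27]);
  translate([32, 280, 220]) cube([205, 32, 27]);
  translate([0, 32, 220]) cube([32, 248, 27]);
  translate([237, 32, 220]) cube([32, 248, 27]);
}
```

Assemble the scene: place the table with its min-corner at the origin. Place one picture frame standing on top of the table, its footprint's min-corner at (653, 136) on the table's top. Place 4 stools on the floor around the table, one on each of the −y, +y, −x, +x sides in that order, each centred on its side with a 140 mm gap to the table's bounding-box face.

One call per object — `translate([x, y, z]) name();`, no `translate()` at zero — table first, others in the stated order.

table();
translate([653, 136, 687]) picture_frame();
translate([434, -452, 0]) stool();
translate([434, 672, 0]) stool();
translate([-409, 110, 0]) stool();
translate([1277, 110, 0]) stool();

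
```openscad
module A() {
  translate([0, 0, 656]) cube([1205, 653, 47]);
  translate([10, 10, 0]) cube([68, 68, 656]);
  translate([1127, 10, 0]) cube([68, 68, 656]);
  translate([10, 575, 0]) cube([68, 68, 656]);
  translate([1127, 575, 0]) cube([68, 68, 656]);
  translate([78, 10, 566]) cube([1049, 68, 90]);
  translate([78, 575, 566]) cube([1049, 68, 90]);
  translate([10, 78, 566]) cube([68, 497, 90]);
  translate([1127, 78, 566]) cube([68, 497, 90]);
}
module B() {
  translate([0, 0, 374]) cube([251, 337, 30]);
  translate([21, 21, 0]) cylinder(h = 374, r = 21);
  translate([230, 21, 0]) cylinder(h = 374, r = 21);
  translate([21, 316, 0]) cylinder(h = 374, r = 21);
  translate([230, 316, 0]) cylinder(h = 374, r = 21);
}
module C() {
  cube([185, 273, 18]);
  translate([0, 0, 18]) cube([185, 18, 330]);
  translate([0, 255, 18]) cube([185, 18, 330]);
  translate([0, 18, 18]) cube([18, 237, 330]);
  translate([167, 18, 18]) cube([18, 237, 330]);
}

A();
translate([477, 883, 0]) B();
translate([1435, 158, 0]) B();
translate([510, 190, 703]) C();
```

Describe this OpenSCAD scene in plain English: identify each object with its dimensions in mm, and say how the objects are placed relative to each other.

A is a table with a 1205×653 mm rectangular top, 47 mm thick, top surface at z = 703 mm, supported by four 68×68 mm square legs, each inset 10 mm from the nearest pair of top edges, running from the floor. Four apron rails, 68 mm thick and 90 mm tall, run between adjacent legs with their top edges flush with the underside of the top and their outer faces flush with the legs' outer faces.

B is a simple wooden stool: a rectangular seat 251 mm (x) by 337 mm (y), 30 mm thick, top face at z = 404 mm, on four round legs, each 42 mm in diameter. The legs rest on z = 0, each leg's axis is inset half a diameter from the nearest pair of seat edges (so the leg's bounding box is flush with the corner).

C is an open-topped rectangular box: outside dimensions 185×273×348 mm, with a uniform wall and base thickness of 18 mm. The base is a full 185×273 slab on the floor; four walls sit on top of the base. The front and back walls (the −y and +y sides) span the full width; the two side walls fit between them.

Two stools sit around the table at the +y, +x sides. The open box is on top of the table, centred.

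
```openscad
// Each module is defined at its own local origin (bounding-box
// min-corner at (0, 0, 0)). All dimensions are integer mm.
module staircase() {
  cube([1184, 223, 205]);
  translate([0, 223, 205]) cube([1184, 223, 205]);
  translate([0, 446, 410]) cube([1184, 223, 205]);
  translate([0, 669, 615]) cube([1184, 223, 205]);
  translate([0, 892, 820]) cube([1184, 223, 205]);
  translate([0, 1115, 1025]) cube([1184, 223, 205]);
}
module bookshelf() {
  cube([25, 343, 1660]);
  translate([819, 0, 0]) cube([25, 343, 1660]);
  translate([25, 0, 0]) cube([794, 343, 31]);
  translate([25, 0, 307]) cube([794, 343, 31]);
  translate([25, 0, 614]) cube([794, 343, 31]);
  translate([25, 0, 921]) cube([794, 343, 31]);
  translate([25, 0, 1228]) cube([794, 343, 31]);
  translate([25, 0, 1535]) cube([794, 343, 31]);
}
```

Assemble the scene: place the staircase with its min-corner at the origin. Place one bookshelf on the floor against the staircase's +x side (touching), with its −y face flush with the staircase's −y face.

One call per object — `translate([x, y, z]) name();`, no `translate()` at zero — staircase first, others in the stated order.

staircase();
translate([1184, 0, 0]) bookshelf();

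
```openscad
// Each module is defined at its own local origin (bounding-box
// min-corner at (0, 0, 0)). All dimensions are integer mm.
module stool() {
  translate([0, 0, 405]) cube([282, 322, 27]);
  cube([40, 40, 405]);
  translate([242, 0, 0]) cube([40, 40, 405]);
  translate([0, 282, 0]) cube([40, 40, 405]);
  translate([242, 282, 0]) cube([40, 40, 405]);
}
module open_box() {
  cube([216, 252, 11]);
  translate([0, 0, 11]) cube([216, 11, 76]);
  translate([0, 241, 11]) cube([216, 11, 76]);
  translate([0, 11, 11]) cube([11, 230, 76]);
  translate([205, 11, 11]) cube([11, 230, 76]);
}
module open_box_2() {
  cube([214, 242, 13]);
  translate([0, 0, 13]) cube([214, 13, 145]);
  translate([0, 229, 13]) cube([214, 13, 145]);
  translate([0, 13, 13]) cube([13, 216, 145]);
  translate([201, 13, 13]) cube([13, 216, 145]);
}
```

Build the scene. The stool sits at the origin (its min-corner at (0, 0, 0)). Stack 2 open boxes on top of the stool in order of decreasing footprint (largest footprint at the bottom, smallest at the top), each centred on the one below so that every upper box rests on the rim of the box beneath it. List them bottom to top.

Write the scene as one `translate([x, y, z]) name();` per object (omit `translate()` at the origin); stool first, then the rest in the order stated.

stool();
translate([33, 35, 432]) open_box();
translate([34, 40, 519]) open_box_2();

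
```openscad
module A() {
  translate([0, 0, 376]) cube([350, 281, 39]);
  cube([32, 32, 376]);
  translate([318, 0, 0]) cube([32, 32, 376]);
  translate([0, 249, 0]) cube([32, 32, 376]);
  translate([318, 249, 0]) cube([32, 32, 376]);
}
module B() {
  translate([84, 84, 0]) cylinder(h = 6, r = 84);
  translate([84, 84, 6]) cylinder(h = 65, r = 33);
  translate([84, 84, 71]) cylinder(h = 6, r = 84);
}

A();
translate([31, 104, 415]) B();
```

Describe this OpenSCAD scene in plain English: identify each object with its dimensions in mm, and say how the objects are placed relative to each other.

A is a simple wooden stool: a rectangular seat 350 mm (x) by 281 mm (y), 39 mm thick, top face at z = 415 mm, on four square legs, each 32×32 mm in cross-section. The legs rest on z = 0, each flush with a corner of the seat.

B is a spool: two coaxial disc flanges of radius 84 mm and thickness 6 mm, joined by a core cylinder of radius 33 mm and height 65 mm. The lower flange rests on z = 0 and the three cylinders share a vertical axis.

The spool is on top of the stool.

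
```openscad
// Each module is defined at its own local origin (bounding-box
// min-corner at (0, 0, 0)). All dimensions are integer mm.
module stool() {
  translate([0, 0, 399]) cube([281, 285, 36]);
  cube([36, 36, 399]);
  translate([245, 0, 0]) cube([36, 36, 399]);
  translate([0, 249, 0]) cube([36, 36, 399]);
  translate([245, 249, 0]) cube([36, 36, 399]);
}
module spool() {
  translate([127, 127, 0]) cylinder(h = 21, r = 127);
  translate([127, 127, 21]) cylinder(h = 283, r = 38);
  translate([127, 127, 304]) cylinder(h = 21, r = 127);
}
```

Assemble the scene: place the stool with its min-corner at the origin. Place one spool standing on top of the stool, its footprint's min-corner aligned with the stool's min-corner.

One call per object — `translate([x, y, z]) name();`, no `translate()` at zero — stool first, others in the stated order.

stool();
translate([0, 0, 435]) spool();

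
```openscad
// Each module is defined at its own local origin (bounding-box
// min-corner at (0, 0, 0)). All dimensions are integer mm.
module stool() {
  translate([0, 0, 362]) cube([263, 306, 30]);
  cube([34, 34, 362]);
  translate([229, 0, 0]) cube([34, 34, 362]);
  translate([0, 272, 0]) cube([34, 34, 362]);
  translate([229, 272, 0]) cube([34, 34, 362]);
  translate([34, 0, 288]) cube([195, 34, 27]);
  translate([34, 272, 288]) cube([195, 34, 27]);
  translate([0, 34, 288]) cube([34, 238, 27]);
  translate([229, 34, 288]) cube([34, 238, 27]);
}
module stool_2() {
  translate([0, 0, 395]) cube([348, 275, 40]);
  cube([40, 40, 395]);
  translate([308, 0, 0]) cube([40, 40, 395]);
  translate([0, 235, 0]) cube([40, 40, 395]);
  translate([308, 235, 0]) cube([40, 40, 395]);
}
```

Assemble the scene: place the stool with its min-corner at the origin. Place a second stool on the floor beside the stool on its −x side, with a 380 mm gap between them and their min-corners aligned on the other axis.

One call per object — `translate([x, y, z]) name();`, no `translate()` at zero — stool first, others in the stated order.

stool();
translate([-728, 0, 0]) stool_2();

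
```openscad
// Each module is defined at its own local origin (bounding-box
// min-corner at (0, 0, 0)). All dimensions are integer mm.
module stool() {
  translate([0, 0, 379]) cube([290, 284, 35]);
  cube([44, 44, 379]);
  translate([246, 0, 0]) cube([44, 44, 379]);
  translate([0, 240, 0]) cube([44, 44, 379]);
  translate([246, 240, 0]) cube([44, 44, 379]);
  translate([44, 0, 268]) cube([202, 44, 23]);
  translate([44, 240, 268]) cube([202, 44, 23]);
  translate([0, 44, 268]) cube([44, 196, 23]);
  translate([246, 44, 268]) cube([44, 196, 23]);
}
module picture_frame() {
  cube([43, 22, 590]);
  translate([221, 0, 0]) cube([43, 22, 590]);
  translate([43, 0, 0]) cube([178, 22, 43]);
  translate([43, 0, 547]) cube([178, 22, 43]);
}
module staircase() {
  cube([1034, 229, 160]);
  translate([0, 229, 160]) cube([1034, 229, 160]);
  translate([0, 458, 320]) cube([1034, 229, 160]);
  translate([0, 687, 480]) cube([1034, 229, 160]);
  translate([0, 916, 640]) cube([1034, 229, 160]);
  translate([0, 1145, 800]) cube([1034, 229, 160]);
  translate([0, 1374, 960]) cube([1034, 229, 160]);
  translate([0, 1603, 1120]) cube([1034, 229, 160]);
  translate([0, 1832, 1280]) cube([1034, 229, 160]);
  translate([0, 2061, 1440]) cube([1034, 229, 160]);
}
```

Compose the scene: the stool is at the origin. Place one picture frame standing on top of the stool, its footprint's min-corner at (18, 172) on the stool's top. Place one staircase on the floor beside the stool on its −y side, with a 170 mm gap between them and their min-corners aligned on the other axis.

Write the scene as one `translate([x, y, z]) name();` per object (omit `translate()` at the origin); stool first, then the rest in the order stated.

stool();
translate([18, 172, 414]) picture_frame();
translate([0, -2460, 0]) staircase();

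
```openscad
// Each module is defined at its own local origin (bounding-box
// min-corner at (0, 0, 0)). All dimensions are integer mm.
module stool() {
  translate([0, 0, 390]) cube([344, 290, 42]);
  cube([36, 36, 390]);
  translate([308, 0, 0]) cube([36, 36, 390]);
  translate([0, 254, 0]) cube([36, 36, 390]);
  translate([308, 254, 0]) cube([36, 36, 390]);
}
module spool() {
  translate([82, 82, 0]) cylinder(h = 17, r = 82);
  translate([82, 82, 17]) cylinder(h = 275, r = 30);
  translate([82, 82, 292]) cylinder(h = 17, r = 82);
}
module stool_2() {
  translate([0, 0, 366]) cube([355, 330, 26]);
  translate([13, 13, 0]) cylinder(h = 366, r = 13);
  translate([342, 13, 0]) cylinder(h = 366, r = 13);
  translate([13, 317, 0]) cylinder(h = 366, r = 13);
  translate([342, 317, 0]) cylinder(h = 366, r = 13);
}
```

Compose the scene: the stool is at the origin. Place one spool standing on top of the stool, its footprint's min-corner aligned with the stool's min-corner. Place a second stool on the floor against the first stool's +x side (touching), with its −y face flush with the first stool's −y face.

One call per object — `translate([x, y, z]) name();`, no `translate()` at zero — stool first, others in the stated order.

stool();
translate([0, 0, 432]) spool();
translate([344, 0, 0]) stool_2();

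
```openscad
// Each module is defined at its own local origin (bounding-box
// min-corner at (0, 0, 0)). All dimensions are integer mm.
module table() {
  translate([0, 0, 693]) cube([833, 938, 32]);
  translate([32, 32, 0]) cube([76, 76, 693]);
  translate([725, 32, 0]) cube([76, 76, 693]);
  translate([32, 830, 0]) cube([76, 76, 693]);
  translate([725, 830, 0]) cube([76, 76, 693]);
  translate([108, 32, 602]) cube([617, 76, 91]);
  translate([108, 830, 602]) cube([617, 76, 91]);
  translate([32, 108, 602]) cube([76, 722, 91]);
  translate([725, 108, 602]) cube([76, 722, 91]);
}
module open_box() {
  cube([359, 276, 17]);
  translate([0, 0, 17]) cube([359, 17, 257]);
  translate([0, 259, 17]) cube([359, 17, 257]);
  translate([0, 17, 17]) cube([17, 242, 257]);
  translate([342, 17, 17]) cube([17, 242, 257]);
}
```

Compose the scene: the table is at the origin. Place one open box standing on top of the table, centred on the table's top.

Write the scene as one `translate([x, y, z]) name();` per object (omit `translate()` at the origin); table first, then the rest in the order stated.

table();
translate([237, 331, 725]) open_box();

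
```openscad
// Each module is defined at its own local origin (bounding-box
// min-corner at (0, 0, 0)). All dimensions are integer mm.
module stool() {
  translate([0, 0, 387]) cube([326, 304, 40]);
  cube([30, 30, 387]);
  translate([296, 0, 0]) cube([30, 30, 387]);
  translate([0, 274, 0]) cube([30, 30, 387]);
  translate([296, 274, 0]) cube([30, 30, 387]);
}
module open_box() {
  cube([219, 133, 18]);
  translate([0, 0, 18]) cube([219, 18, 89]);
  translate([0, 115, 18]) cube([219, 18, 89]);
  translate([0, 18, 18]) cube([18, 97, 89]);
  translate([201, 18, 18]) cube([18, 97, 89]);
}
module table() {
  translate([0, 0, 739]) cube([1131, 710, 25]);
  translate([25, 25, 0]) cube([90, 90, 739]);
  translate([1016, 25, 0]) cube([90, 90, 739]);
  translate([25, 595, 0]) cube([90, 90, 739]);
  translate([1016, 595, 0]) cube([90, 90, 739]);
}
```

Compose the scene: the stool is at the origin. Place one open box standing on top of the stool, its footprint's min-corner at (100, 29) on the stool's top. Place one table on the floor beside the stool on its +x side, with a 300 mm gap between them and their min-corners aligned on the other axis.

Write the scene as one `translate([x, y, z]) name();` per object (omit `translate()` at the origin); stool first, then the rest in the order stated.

stool();
translate([100, 29, 427]) open_box();
translate([626, 0, 0]) table();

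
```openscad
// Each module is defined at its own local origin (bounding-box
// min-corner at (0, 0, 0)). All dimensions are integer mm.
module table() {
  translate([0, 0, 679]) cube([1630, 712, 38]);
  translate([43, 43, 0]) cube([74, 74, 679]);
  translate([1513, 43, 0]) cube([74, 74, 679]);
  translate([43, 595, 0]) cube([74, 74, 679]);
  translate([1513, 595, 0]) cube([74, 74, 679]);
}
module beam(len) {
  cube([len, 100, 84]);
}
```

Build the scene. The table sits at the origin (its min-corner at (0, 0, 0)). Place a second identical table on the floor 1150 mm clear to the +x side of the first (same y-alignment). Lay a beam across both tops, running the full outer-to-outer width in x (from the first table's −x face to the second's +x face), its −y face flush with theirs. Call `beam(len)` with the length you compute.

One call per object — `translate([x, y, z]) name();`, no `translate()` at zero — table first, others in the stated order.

table();
translate([2780, 0, 0]) table();
translate([0, 0, 717]) beam(4410);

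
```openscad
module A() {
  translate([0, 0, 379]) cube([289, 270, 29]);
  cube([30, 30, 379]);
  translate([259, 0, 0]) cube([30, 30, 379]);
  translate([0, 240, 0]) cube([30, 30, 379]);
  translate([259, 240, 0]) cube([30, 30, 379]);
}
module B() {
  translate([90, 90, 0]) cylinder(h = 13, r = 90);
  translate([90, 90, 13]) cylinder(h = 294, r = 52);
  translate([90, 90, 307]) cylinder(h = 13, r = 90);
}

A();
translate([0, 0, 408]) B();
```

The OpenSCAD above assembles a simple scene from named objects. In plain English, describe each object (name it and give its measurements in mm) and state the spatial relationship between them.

A is a simple wooden stool: a rectangular seat 289 mm (x) by 270 mm (y), 29 mm thick, top face at z = 408 mm, on four square legs, each 30×30 mm in cross-section. The legs rest on z = 0, each flush with a corner of the seat.

B is a spool: two coaxial disc flanges of radius 90 mm and thickness 13 mm, joined by a core cylinder of radius 52 mm and height 294 mm. The lower flange rests on z = 0 and the three cylinders share a vertical axis.

The spool is on top of the stool.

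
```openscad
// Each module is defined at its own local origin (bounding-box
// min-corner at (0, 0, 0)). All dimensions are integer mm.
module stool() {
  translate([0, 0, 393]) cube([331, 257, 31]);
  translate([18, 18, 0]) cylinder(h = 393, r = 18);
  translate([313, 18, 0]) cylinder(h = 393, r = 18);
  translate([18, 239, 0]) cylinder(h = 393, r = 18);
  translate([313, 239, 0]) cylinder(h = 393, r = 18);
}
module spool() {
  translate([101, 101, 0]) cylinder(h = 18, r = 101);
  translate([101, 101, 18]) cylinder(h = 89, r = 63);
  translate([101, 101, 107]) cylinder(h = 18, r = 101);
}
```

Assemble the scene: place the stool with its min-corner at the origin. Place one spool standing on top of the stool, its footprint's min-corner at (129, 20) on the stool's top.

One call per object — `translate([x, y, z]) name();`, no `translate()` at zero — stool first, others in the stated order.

stool();
translate([129, 20, 424]) spool();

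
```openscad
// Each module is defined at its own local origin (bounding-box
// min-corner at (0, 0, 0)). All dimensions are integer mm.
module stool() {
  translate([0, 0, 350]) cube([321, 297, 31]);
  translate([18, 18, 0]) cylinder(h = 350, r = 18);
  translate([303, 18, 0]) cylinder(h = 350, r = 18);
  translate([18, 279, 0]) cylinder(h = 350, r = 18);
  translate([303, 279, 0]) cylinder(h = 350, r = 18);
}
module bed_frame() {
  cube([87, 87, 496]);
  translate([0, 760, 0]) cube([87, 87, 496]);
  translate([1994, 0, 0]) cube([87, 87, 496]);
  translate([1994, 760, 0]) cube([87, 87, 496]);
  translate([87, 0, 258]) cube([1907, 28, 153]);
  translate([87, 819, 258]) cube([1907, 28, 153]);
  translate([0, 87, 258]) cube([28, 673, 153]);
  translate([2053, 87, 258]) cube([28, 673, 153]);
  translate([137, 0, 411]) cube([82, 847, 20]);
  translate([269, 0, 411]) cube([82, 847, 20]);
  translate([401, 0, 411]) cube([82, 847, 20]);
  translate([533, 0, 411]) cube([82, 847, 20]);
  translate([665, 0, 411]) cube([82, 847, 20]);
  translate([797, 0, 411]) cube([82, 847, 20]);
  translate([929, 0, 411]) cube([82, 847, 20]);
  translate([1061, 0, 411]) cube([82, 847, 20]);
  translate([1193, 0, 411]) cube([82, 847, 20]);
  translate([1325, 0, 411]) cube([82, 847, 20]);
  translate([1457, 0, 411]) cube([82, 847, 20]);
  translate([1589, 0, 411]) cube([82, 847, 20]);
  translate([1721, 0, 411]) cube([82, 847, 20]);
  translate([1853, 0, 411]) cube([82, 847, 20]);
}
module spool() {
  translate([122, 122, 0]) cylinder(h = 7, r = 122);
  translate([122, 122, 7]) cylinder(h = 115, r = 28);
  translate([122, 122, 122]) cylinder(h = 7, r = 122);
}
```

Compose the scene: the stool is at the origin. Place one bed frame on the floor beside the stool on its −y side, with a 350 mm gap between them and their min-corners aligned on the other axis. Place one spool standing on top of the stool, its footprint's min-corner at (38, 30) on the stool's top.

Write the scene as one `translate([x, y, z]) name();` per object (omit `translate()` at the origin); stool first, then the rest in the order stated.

stool();
translate([0, -1197, 0]) bed_frame();
translate([38, 30, 381]) spool();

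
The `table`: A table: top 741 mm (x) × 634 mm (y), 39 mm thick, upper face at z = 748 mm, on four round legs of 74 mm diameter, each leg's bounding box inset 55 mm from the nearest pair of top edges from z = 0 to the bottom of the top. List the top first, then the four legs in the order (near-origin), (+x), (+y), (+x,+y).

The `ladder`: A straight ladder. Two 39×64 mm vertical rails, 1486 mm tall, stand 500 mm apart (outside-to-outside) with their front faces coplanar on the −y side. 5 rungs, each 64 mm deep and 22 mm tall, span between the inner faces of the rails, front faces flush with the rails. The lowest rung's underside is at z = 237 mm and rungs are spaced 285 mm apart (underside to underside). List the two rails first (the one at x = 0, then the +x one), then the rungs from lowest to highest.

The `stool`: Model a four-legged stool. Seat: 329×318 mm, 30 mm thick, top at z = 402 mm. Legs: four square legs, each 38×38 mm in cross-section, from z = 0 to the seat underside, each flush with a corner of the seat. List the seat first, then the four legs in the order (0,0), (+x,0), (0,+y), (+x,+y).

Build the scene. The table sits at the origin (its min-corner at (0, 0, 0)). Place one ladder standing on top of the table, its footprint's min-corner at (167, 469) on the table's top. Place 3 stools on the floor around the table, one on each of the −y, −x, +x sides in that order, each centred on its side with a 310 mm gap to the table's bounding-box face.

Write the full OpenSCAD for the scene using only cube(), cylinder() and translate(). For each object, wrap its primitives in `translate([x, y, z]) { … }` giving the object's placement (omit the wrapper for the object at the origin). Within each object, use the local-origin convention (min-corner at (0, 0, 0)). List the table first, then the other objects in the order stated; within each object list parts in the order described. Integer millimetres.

translate([0, 0, 709]) cube([741, 634, 39]);
translate([92, 92, 0]) cylinder(h = 709, r = 37);
translate([649, 92, 0]) cylinder(h = 709, r = 37);
translate([92, 542, 0]) cylinder(h = 709, r = 37);
translate([649, 542, 0]) cylinder(h = 709, r = 37);
translate([167, 469, 748]) {
  cube([39, 64, 1486]);
  translate([461, 0, 0]) cube([39, 64, 1486]);
  translate([39, 0, 237]) cube([422, 64, 22]);
  translate([39, 0, 522]) cube([422, 64, 22]);
  translate([39, 0, 807]) cube([422, 64, 22]);
  translate([39, 0, 1092]) cube([422, 64, 22]);
  translate([39, 0, 1377]) cube([422, 64, 22]);
}
translate([206, -628, 0]) {
  translate([0, 0, 372]) cube([329, 318, 30]);
  cube([38, 38, 372]);
  translate([291, 0, 0]) cube([38, 38, 372]);
  translate([0, 280, 0]) cube([38, 38, 372]);
  translate([291, 280, 0]) cube([38, 38, 372]);
}
translate([-639, 158, 0]) {
  translate([0, 0, 372]) cube([329, 318, 30]);
  cube([38, 38, 372]);
  translate([291, 0, 0]) cube([38, 38, 372]);
  translate([0, 280, 0]) cube([38, 38, 372]);
  translate([291, 280, 0]) cube([38, 38, 372]);
}
translate([1051, 158, 0]) {
  translate([0, 0, 372]) cube([329, 318, 30]);
  cube([38, 38, 372]);
  translate([291, 0, 0]) cube([38, 38, 372]);
  translate([0, 280, 0]) cube([38, 38, 372]);
  translate([291, 280, 0]) cube([38, 38, 372]);
}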